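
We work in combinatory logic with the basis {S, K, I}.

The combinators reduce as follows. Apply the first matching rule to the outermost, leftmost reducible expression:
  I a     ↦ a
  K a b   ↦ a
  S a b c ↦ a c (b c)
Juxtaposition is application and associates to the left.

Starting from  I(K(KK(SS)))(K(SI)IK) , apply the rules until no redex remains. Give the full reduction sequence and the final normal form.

Answer: normal form = K  (in 3 steps)

Working:
  start: I(K(KK(SS)))(K(SI)IK)
  [1] K(KK(SS))(K(SI)IK)
  [2] KK(SS)
  [3] K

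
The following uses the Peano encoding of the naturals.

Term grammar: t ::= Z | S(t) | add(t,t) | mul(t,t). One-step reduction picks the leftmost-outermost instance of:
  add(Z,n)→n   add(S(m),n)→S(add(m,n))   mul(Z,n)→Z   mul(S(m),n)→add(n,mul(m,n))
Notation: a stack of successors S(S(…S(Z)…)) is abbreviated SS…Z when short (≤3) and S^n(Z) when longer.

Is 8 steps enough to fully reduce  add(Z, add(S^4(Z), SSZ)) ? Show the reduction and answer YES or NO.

  start: add(Z, add(S^4(Z), SSZ))
  →1  add(S^4(Z), SSZ)
  →2  S(add(SSSZ, SSZ))
  →3  S(S(add(SSZ, SSZ)))
  →4  S(S(S(add(SZ, SSZ))))
  →5  S(S(S(S(add(Z, SSZ)))))
  →6  S^6(Z)

Answer: YES — reaches normal form S^6(Z) in 6 ≤ 8 steps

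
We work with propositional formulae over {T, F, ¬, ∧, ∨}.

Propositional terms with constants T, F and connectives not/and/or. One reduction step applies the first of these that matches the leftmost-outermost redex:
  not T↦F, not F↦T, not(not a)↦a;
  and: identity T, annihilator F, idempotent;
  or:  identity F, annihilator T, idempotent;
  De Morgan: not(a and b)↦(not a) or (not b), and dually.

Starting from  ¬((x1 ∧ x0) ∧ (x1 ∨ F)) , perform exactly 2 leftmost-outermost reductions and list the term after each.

Answer: after 2 steps: (¬x1 ∨ ¬x0) ∨ ¬(x1 ∨ F)

Reduction:
  start: ¬((x1 ∧ x0) ∧ (x1 ∨ F))
  step 1: ¬(x1 ∧ x0) ∨ ¬(x1 ∨ F)
  step 2: (¬x1 ∨ ¬x0) ∨ ¬(x1 ∨ F)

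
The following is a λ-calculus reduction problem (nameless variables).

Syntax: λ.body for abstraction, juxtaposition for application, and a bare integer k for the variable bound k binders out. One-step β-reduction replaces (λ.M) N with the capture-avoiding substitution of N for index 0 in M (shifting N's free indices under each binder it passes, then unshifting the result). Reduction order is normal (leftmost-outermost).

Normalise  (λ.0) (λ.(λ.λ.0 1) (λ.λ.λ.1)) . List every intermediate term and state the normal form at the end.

  start: (λ.0) (λ.(λ.λ.0 1) (λ.λ.λ.1))
  →1  λ.(λ.λ.0 1) (λ.λ.λ.1)
  →2  λ.λ.0 (λ.λ.λ.1)

Answer: normal form = λ.λ.0 (λ.λ.λ.1)  (in 2 steps)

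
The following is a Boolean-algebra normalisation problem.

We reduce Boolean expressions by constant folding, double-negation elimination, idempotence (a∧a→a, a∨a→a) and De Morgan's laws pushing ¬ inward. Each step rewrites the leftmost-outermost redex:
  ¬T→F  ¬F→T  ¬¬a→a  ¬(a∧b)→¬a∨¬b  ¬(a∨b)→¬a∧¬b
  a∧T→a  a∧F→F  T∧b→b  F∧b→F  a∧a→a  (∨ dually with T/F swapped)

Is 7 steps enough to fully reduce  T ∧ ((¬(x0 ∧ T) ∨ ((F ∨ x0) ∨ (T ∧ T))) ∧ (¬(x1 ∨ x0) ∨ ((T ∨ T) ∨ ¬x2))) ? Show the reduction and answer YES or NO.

  start: T ∧ ((¬(x0 ∧ T) ∨ ((F ∨ x0) ∨ (T ∧ T))) ∧ (¬(x1 ∨ x0) ∨ ((T ∨ T) ∨ ¬x2)))
  →1  (¬(x0 ∧ T) ∨ ((F ∨ x0) ∨ (T ∧ T))) ∧ (¬(x1 ∨ x0) ∨ ((T ∨ T) ∨ ¬x2))
  →2  ((¬x0 ∨ ¬T) ∨ ((F ∨ x0) ∨ (T ∧ T))) ∧ (¬(x1 ∨ x0) ∨ ((T ∨ T) ∨ ¬x2))
  →3  ((¬x0 ∨ F) ∨ ((F ∨ x0) ∨ (T ∧ T))) ∧ (¬(x1 ∨ x0) ∨ ((T ∨ T) ∨ ¬x2))
  →4  (¬x0 ∨ ((F ∨ x0) ∨ (T ∧ T))) ∧ (¬(x1 ∨ x0) ∨ ((T ∨ T) ∨ ¬x2))
  →5  (¬x0 ∨ (x0 ∨ (T ∧ T))) ∧ (¬(x1 ∨ x0) ∨ ((T ∨ T) ∨ ¬x2))
  →6  (¬x0 ∨ (x0 ∨ T)) ∧ (¬(x1 ∨ x0) ∨ ((T ∨ T) ∨ ¬x2))
  →7  (¬x0 ∨ T) ∧ (¬(x1 ∨ x0) ∨ ((T ∨ T) ∨ ¬x2))

Answer: NO — after 7 steps the term is (¬x0 ∨ T) ∧ (¬(x1 ∨ x0) ∨ ((T ∨ T) ∨ ¬x2)), not yet normal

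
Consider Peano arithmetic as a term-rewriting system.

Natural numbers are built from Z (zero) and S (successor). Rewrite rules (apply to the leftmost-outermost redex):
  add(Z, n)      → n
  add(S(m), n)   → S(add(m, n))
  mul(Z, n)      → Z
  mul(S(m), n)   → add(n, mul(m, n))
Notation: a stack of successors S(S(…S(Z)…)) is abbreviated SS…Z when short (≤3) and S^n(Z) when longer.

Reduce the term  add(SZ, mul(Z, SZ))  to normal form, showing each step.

  start: add(SZ, mul(Z, SZ))
  →1  S(add(Z, mul(Z, SZ)))
  →2  S(mul(Z, SZ))
  →3  SZ

Answer: normal form = SZ  (in 3 steps)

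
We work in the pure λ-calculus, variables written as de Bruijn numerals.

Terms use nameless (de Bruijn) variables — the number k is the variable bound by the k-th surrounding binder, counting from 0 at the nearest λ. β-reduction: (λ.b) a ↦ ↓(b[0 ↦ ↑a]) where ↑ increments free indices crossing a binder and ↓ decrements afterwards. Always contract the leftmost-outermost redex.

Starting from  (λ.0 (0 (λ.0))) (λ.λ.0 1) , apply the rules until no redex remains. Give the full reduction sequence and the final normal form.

  start: (λ.0 (0 (λ.0))) (λ.λ.0 1)
  →1  (λ.λ.0 1) ((λ.λ.0 1) (λ.0))
  →2  λ.0 ((λ.λ.0 1) (λ.0))
  →3  λ.0 (λ.0 (λ.0))

Answer: normal form = λ.0 (λ.0 (λ.0))  (in 3 steps)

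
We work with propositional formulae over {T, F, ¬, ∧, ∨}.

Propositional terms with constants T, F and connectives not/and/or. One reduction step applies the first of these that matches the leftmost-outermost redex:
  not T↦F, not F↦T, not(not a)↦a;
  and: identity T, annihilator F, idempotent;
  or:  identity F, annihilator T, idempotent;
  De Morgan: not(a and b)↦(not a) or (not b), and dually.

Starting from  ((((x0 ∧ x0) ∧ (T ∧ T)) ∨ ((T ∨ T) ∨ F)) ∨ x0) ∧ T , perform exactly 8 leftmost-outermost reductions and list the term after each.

Answer: after 8 steps: T

Reduction:
  start: ((((x0 ∧ x0) ∧ (T ∧ T)) ∨ ((T ∨ T) ∨ F)) ∨ x0) ∧ T
  →1  (((x0 ∧ x0) ∧ (T ∧ T)) ∨ ((T ∨ T) ∨ F)) ∨ x0
  →2  ((x0 ∧ (T ∧ T)) ∨ ((T ∨ T) ∨ F)) ∨ x0
  →3  ((x0 ∧ T) ∨ ((T ∨ T) ∨ F)) ∨ x0
  →4  (x0 ∨ ((T ∨ T) ∨ F)) ∨ x0
  →5  (x0 ∨ (T ∨ T)) ∨ x0
  →6  (x0 ∨ T) ∨ x0
  →7  T ∨ x0
  →8  T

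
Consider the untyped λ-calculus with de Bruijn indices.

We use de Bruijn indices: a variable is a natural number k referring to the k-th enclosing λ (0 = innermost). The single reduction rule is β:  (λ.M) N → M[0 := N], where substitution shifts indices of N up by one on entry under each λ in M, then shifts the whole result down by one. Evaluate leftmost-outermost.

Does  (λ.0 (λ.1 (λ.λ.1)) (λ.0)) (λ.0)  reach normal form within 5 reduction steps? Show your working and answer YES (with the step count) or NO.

  start: (λ.0 (λ.1 (λ.λ.1)) (λ.0)) (λ.0)
  [1] (λ.0) (λ.(λ.0) (λ.λ.1)) (λ.0)
  [2] (λ.(λ.0) (λ.λ.1)) (λ.0)
  [3] (λ.0) (λ.λ.1)
  [4] λ.λ.1

Answer: YES — reaches normal form λ.λ.1 in 4 ≤ 5 steps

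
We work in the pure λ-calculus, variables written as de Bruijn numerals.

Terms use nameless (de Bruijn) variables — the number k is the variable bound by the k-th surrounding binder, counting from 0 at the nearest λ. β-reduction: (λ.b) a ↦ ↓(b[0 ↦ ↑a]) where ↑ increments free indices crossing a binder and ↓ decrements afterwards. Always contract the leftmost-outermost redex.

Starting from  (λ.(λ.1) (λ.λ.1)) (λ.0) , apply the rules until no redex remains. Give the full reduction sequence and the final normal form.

  start: (λ.(λ.1) (λ.λ.1)) (λ.0)
  →1  (λ.λ.0) (λ.λ.1)
  →2  λ.0

Answer: normal form = λ.0  (in 2 steps)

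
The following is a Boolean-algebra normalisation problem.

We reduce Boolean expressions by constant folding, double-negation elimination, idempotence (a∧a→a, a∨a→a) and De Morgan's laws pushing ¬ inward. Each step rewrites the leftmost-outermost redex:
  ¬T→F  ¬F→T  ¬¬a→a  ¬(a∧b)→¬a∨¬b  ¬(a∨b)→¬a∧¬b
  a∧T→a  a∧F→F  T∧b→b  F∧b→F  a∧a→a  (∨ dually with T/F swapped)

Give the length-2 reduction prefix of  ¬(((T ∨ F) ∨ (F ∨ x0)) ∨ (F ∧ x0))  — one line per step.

Answer: after 2 steps: (¬(T ∨ F) ∧ ¬(F ∨ x0)) ∧ ¬(F ∧ x0)

Working:
  start: ¬(((T ∨ F) ∨ (F ∨ x0)) ∨ (F ∧ x0))
  →1  ¬((T ∨ F) ∨ (F ∨ x0)) ∧ ¬(F ∧ x0)
  →2  (¬(T ∨ F) ∧ ¬(F ∨ x0)) ∧ ¬(F ∧ x0)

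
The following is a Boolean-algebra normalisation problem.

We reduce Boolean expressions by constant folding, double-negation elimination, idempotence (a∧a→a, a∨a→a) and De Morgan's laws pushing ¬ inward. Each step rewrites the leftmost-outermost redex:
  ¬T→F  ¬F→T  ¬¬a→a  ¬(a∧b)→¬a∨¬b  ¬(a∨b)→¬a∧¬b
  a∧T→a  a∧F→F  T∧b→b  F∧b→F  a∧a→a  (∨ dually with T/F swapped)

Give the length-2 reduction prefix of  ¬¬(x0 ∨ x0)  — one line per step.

Answer: after 2 steps: x0

Derivation:
  start: ¬¬(x0 ∨ x0)
  →1  x0 ∨ x0
  →2  x0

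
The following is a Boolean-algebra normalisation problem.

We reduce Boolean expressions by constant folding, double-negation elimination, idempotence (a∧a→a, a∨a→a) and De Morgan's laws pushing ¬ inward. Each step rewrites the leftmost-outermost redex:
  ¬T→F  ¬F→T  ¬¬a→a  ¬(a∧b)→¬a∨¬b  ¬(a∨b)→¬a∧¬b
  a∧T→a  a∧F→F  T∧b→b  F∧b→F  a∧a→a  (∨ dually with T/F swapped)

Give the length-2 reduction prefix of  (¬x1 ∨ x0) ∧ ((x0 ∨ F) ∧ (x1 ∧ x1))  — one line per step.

  start: (¬x1 ∨ x0) ∧ ((x0 ∨ F) ∧ (x1 ∧ x1))
  →1  (¬x1 ∨ x0) ∧ (x0 ∧ (x1 ∧ x1))
  →2  (¬x1 ∨ x0) ∧ (x0 ∧ x1)

Answer: after 2 steps: (¬x1 ∨ x0) ∧ (x0 ∧ x1)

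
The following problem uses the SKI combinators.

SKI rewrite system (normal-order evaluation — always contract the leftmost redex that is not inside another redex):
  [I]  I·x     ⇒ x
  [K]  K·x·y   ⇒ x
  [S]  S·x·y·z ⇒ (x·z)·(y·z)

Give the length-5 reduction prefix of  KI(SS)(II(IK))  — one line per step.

  start: KI(SS)(II(IK))
  [1] I(II(IK))
  [2] II(IK)
  [3] I(IK)
  [4] IK
  [5] K

Answer: after 5 steps: K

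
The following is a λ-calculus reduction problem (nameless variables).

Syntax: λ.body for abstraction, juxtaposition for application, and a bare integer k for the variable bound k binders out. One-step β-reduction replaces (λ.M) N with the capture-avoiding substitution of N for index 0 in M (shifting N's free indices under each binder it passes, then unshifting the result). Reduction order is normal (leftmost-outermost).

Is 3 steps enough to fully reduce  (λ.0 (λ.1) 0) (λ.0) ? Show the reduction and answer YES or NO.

  start: (λ.0 (λ.1) 0) (λ.0)
  step 1: (λ.0) (λ.λ.0) (λ.0)
  step 2: (λ.λ.0) (λ.0)
  step 3: λ.0

Answer: YES — reaches normal form λ.0 in 3 ≤ 3 steps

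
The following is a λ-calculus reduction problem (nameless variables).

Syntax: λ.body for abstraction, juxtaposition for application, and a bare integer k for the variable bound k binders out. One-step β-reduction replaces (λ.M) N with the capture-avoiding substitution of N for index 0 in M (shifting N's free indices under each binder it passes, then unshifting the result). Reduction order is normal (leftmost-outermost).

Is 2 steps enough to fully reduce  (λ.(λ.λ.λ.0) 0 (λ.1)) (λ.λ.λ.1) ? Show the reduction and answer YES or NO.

  start: (λ.(λ.λ.λ.0) 0 (λ.1)) (λ.λ.λ.1)
  step 1: (λ.λ.λ.0) (λ.λ.λ.1) (λ.λ.λ.λ.1)
  step 2: (λ.λ.0) (λ.λ.λ.λ.1)

Answer: NO — after 2 steps the term is (λ.λ.0) (λ.λ.λ.λ.1), not yet normal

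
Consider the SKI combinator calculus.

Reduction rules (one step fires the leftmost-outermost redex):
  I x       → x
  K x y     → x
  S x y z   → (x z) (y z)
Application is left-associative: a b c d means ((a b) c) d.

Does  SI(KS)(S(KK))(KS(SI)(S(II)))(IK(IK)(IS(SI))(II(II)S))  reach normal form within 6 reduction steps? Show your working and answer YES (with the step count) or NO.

  start: SI(KS)(S(KK))(KS(SI)(S(II)))(IK(IK)(IS(SI))(II(II)S))
  →1  I(S(KK))(KS(S(KK)))(KS(SI)(S(II)))(IK(IK)(IS(SI))(II(II)S))
  →2  S(KK)(KS(S(KK)))(KS(SI)(S(II)))(IK(IK)(IS(SI))(II(II)S))
  →3  KK(KS(SI)(S(II)))(KS(S(KK))(KS(SI)(S(II))))(IK(IK)(IS(SI))(II(II)S))
  →4  K(KS(S(KK))(KS(SI)(S(II))))(IK(IK)(IS(SI))(II(II)S))
  →5  KS(S(KK))(KS(SI)(S(II)))
  →6  S(KS(SI)(S(II)))

Answer: NO — after 6 steps the term is S(KS(SI)(S(II))), not yet normal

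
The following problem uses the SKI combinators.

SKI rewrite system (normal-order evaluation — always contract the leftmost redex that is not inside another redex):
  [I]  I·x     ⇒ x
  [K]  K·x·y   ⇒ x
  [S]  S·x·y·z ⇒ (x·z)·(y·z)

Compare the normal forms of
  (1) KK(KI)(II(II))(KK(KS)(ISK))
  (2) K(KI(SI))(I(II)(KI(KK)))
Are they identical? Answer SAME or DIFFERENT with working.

Answer: SAME — A ⇓ I, B ⇓ I

Reduction:
Term A:
  start: KK(KI)(II(II))(KK(KS)(ISK))
  step 1: K(II(II))(KK(KS)(ISK))
  step 2: II(II)
  step 3: I(II)
  step 4: II
  step 5: I

Term B:
  start: K(KI(SI))(I(II)(KI(KK)))
  step 1: KI(SI)
  step 2: I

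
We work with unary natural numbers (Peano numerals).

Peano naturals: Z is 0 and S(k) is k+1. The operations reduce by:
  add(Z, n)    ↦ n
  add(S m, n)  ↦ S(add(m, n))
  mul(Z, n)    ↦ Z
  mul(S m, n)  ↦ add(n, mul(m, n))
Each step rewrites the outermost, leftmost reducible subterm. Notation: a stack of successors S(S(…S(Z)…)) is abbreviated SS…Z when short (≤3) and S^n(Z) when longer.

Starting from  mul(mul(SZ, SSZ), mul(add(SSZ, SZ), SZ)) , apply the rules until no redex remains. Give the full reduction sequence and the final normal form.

Answer: normal form = S^6(Z)  (in 42 steps)

Reduction:
  start: mul(mul(SZ, SSZ), mul(add(SSZ, SZ), SZ))
  step 1: mul(add(SSZ, mul(Z, SSZ)), mul(add(SSZ, SZ), SZ))
  step 2: mul(S(add(SZ, mul(Z, SSZ))), mul(add(SSZ, SZ), SZ))
  step 3: add(mul(add(SSZ, SZ), SZ), mul(add(SZ, mul(Z, SSZ)), mul(add(SSZ, SZ), SZ)))
  step 4: add(mul(S(add(SZ, SZ)), SZ), mul(add(SZ, mul(Z, SSZ)), mul(add(SSZ, SZ), SZ)))
  step 5: add(add(SZ, mul(add(SZ, SZ), SZ)), mul(add(SZ, mul(Z, SSZ)), mul(add(SSZ, SZ), SZ)))
  step 6: add(S(add(Z, mul(add(SZ, SZ), SZ))), mul(add(SZ, mul(Z, SSZ)), mul(add(SSZ, SZ), SZ)))
  step 7: S(add(add(Z, mul(add(SZ, SZ), SZ)), mul(add(SZ, mul(Z, SSZ)), mul(add(SSZ, SZ), SZ))))
  step 8: S(add(mul(add(SZ, SZ), SZ), mul(add(SZ, mul(Z, SSZ)), mul(add(SSZ, SZ), SZ))))
  step 9: S(add(mul(S(add(Z, SZ)), SZ), mul(add(SZ, mul(Z, SSZ)), mul(add(SSZ, SZ), SZ))))
  step 10: S(add(add(SZ, mul(add(Z, SZ), SZ)), mul(add(SZ, mul(Z, SSZ)), mul(add(SSZ, SZ), SZ))))
  step 11: S(add(S(add(Z, mul(add(Z, SZ), SZ))), mul(add(SZ, mul(Z, SSZ)), mul(add(SSZ, SZ), SZ))))
  step 12: S(S(add(add(Z, mul(add(Z, SZ), SZ)), mul(add(SZ, mul(Z, SSZ)), mul(add(SSZ, SZ), SZ)))))
  step 13: S(S(add(mul(add(Z, SZ), SZ), mul(add(SZ, mul(Z, SSZ)), mul(add(SSZ, SZ), SZ)))))
  step 14: S(S(add(mul(SZ, SZ), mul(add(SZ, mul(Z, SSZ)), mul(add(SSZ, SZ), SZ)))))
  step 15: S(S(add(add(SZ, mul(Z, SZ)), mul(add(SZ, mul(Z, SSZ)), mul(add(SSZ, SZ), SZ)))))
  step 16: S(S(add(S(add(Z, mul(Z, SZ))), mul(add(SZ, mul(Z, SSZ)), mul(add(SSZ, SZ), SZ)))))
  step 17: S(S(S(add(add(Z, mul(Z, SZ)), mul(add(SZ, mul(Z, SSZ)), mul(add(SSZ, SZ), SZ))))))
  step 18: S(S(S(add(mul(Z, SZ), mul(add(SZ, mul(Z, SSZ)), mul(add(SSZ, SZ), SZ))))))
  step 19: S(S(S(add(Z, mul(add(SZ, mul(Z, SSZ)), mul(add(SSZ, SZ), SZ))))))
  step 20: S(S(S(mul(add(SZ, mul(Z, SSZ)), mul(add(SSZ, SZ), SZ)))))
  step 21: S(S(S(mul(S(add(Z, mul(Z, SSZ))), mul(add(SSZ, SZ), SZ)))))
  step 22: S(S(S(add(mul(add(SSZ, SZ), SZ), mul(add(Z, mul(Z, SSZ)), mul(add(SSZ, SZ), SZ))))))
  step 23: S(S(S(add(mul(S(add(SZ, SZ)), SZ), mul(add(Z, mul(Z, SSZ)), mul(add(SSZ, SZ), SZ))))))
  step 24: S(S(S(add(add(SZ, mul(add(SZ, SZ), SZ)), mul(add(Z, mul(Z, SSZ)), mul(add(SSZ, SZ), SZ))))))
  step 25: S(S(S(add(S(add(Z, mul(add(SZ, SZ), SZ))), mul(add(Z, mul(Z, SSZ)), mul(add(SSZ, SZ), SZ))))))
  step 26: S(S(S(S(add(add(Z, mul(add(SZ, SZ), SZ)), mul(add(Z, mul(Z, SSZ)), mul(add(SSZ, SZ), SZ)))))))
  step 27: S(S(S(S(add(mul(add(SZ, SZ), SZ), mul(add(Z, mul(Z, SSZ)), mul(add(SSZ, SZ), SZ)))))))
  step 28: S(S(S(S(add(mul(S(add(Z, SZ)), SZ), mul(add(Z, mul(Z, SSZ)), mul(add(SSZ, SZ), SZ)))))))
  step 29: S(S(S(S(add(add(SZ, mul(add(Z, SZ), SZ)), mul(add(Z, mul(Z, SSZ)), mul(add(SSZ, SZ), SZ)))))))
  step 30: S(S(S(S(add(S(add(Z, mul(add(Z, SZ), SZ))), mul(add(Z, mul(Z, SSZ)), mul(add(SSZ, SZ), SZ)))))))
  step 31: S(S(S(S(S(add(add(Z, mul(add(Z, SZ), SZ)), mul(add(Z, mul(Z, SSZ)), mul(add(SSZ, SZ), SZ))))))))
  step 32: S(S(S(S(S(add(mul(add(Z, SZ), SZ), mul(add(Z, mul(Z, SSZ)), mul(add(SSZ, SZ), SZ))))))))
  step 33: S(S(S(S(S(add(mul(SZ, SZ), mul(add(Z, mul(Z, SSZ)), mul(add(SSZ, SZ), SZ))))))))
  step 34: S(S(S(S(S(add(add(SZ, mul(Z, SZ)), mul(add(Z, mul(Z, SSZ)), mul(add(SSZ, SZ), SZ))))))))
  step 35: S(S(S(S(S(add(S(add(Z, mul(Z, SZ))), mul(add(Z, mul(Z, SSZ)), mul(add(SSZ, SZ), SZ))))))))
  step 36: S(S(S(S(S(S(add(add(Z, mul(Z, SZ)), mul(add(Z, mul(Z, SSZ)), mul(add(SSZ, SZ), SZ)))))))))
  step 37: S(S(S(S(S(S(add(mul(Z, SZ), mul(add(Z, mul(Z, SSZ)), mul(add(SSZ, SZ), SZ)))))))))
  step 38: S(S(S(S(S(S(add(Z, mul(add(Z, mul(Z, SSZ)), mul(add(SSZ, SZ), SZ)))))))))
  step 39: S(S(S(S(S(S(mul(add(Z, mul(Z, SSZ)), mul(add(SSZ, SZ), SZ))))))))
  step 40: S(S(S(S(S(S(mul(mul(Z, SSZ), mul(add(SSZ, SZ), SZ))))))))
  step 41: S(S(S(S(S(S(mul(Z, mul(add(SSZ, SZ), SZ))))))))
  step 42: S^6(Z)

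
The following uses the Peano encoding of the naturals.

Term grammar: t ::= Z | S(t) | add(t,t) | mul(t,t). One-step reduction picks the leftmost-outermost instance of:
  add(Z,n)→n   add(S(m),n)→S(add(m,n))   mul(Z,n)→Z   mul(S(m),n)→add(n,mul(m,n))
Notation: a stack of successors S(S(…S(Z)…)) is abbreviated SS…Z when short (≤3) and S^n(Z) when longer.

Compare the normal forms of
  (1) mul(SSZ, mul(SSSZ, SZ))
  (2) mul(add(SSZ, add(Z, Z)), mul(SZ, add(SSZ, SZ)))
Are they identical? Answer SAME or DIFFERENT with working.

Answer: SAME — A ⇓ S^6(Z), B ⇓ S^6(Z)

Working:
Term A:
  start: mul(SSZ, mul(SSSZ, SZ))
  step 1: add(mul(SSSZ, SZ), mul(SZ, mul(SSSZ, SZ)))
  step 2: add(add(SZ, mul(SSZ, SZ)), mul(SZ, mul(SSSZ, SZ)))
  step 3: add(S(add(Z, mul(SSZ, SZ))), mul(SZ, mul(SSSZ, SZ)))
  step 4: S(add(add(Z, mul(SSZ, SZ)), mul(SZ, mul(SSSZ, SZ))))
  step 5: S(add(mul(SSZ, SZ), mul(SZ, mul(SSSZ, SZ))))
  step 6: S(add(add(SZ, mul(SZ, SZ)), mul(SZ, mul(SSSZ, SZ))))
  step 7: S(add(S(add(Z, mul(SZ, SZ))), mul(SZ, mul(SSSZ, SZ))))
  step 8: S(S(add(add(Z, mul(SZ, SZ)), mul(SZ, mul(SSSZ, SZ)))))
  step 9: S(S(add(mul(SZ, SZ), mul(SZ, mul(SSSZ, SZ)))))
  step 10: S(S(add(add(SZ, mul(Z, SZ)), mul(SZ, mul(SSSZ, SZ)))))
  step 11: S(S(add(S(add(Z, mul(Z, SZ))), mul(SZ, mul(SSSZ, SZ)))))
  step 12: S(S(S(add(add(Z, mul(Z, SZ)), mul(SZ, mul(SSSZ, SZ))))))
  step 13: S(S(S(add(mul(Z, SZ), mul(SZ, mul(SSSZ, SZ))))))
  step 14: S(S(S(add(Z, mul(SZ, mul(SSSZ, SZ))))))
  step 15: S(S(S(mul(SZ, mul(SSSZ, SZ)))))
  step 16: S(S(S(add(mul(SSSZ, SZ), mul(Z, mul(SSSZ, SZ))))))
  step 17: S(S(S(add(add(SZ, mul(SSZ, SZ)), mul(Z, mul(SSSZ, SZ))))))
  step 18: S(S(S(add(S(add(Z, mul(SSZ, SZ))), mul(Z, mul(SSSZ, SZ))))))
  step 19: S(S(S(S(add(add(Z, mul(SSZ, SZ)), mul(Z, mul(SSSZ, SZ)))))))
  step 20: S(S(S(S(add(mul(SSZ, SZ), mul(Z, mul(SSSZ, SZ)))))))
  step 21: S(S(S(S(add(add(SZ, mul(SZ, SZ)), mul(Z, mul(SSSZ, SZ)))))))
  step 22: S(S(S(S(add(S(add(Z, mul(SZ, SZ))), mul(Z, mul(SSSZ, SZ)))))))
  step 23: S(S(S(S(S(add(add(Z, mul(SZ, SZ)), mul(Z, mul(SSSZ, SZ))))))))
  step 24: S(S(S(S(S(add(mul(SZ, SZ), mul(Z, mul(SSSZ, SZ))))))))
  step 25: S(S(S(S(S(add(add(SZ, mul(Z, SZ)), mul(Z, mul(SSSZ, SZ))))))))
  step 26: S(S(S(S(S(add(S(add(Z, mul(Z, SZ))), mul(Z, mul(SSSZ, SZ))))))))
  step 27: S(S(S(S(S(S(add(add(Z, mul(Z, SZ)), mul(Z, mul(SSSZ, SZ)))))))))
  step 28: S(S(S(S(S(S(add(mul(Z, SZ), mul(Z, mul(SSSZ, SZ)))))))))
  step 29: S(S(S(S(S(S(add(Z, mul(Z, mul(SSSZ, SZ)))))))))
  step 30: S(S(S(S(S(S(mul(Z, mul(SSSZ, SZ))))))))
  step 31: S^6(Z)

Term B:
  start: mul(add(SSZ, add(Z, Z)), mul(SZ, add(SSZ, SZ)))
  step 1: mul(S(add(SZ, add(Z, Z))), mul(SZ, add(SSZ, SZ)))
  step 2: add(mul(SZ, add(SSZ, SZ)), mul(add(SZ, add(Z, Z)), mul(SZ, add(SSZ, SZ))))
  step 3: add(add(add(SSZ, SZ), mul(Z, add(SSZ, SZ))), mul(add(SZ, add(Z, Z)), mul(SZ, add(SSZ, SZ))))
  step 4: add(add(S(add(SZ, SZ)), mul(Z, add(SSZ, SZ))), mul(add(SZ, add(Z, Z)), mul(SZ, add(SSZ, SZ))))
  step 5: add(S(add(add(SZ, SZ), mul(Z, add(SSZ, SZ)))), mul(add(SZ, add(Z, Z)), mul(SZ, add(SSZ, SZ))))
  step 6: S(add(add(add(SZ, SZ), mul(Z, add(SSZ, SZ))), mul(add(SZ, add(Z, Z)), mul(SZ, add(SSZ, SZ)))))
  step 7: S(add(add(S(add(Z, SZ)), mul(Z, add(SSZ, SZ))), mul(add(SZ, add(Z, Z)), mul(SZ, add(SSZ, SZ)))))
  step 8: S(add(S(add(add(Z, SZ), mul(Z, add(SSZ, SZ)))), mul(add(SZ, add(Z, Z)), mul(SZ, add(SSZ, SZ)))))
  step 9: S(S(add(add(add(Z, SZ), mul(Z, add(SSZ, SZ))), mul(add(SZ, add(Z, Z)), mul(SZ, add(SSZ, SZ))))))
  step 10: S(S(add(add(SZ, mul(Z, add(SSZ, SZ))), mul(add(SZ, add(Z, Z)), mul(SZ, add(SSZ, SZ))))))
  step 11: S(S(add(S(add(Z, mul(Z, add(SSZ, SZ)))), mul(add(SZ, add(Z, Z)), mul(SZ, add(SSZ, SZ))))))
  step 12: S(S(S(add(add(Z, mul(Z, add(SSZ, SZ))), mul(add(SZ, add(Z, Z)), mul(SZ, add(SSZ, SZ)))))))
  step 13: S(S(S(add(mul(Z, add(SSZ, SZ)), mul(add(SZ, add(Z, Z)), mul(SZ, add(SSZ, SZ)))))))
  step 14: S(S(S(add(Z, mul(add(SZ, add(Z, Z)), mul(SZ, add(SSZ, SZ)))))))
  step 15: S(S(S(mul(add(SZ, add(Z, Z)), mul(SZ, add(SSZ, SZ))))))
  step 16: S(S(S(mul(S(add(Z, add(Z, Z))), mul(SZ, add(SSZ, SZ))))))
  step 17: S(S(S(add(mul(SZ, add(SSZ, SZ)), mul(add(Z, add(Z, Z)), mul(SZ, add(SSZ, SZ)))))))
  step 18: S(S(S(add(add(add(SSZ, SZ), mul(Z, add(SSZ, SZ))), mul(add(Z, add(Z, Z)), mul(SZ, add(SSZ, SZ)))))))
  step 19: S(S(S(add(add(S(add(SZ, SZ)), mul(Z, add(SSZ, SZ))), mul(add(Z, add(Z, Z)), mul(SZ, add(SSZ, SZ)))))))
  step 20: S(S(S(add(S(add(add(SZ, SZ), mul(Z, add(SSZ, SZ)))), mul(add(Z, add(Z, Z)), mul(SZ, add(SSZ, SZ)))))))
  step 21: S(S(S(S(add(add(add(SZ, SZ), mul(Z, add(SSZ, SZ))), mul(add(Z, add(Z, Z)), mul(SZ, add(SSZ, SZ))))))))
  step 22: S(S(S(S(add(add(S(add(Z, SZ)), mul(Z, add(SSZ, SZ))), mul(add(Z, add(Z, Z)), mul(SZ, add(SSZ, SZ))))))))
  step 23: S(S(S(S(add(S(add(add(Z, SZ), mul(Z, add(SSZ, SZ)))), mul(add(Z, add(Z, Z)), mul(SZ, add(SSZ, SZ))))))))
  step 24: S(S(S(S(S(add(add(add(Z, SZ), mul(Z, add(SSZ, SZ))), mul(add(Z, add(Z, Z)), mul(SZ, add(SSZ, SZ)))))))))
  step 25: S(S(S(S(S(add(add(SZ, mul(Z, add(SSZ, SZ))), mul(add(Z, add(Z, Z)), mul(SZ, add(SSZ, SZ)))))))))
  step 26: S(S(S(S(S(add(S(add(Z, mul(Z, add(SSZ, SZ)))), mul(add(Z, add(Z, Z)), mul(SZ, add(SSZ, SZ)))))))))
  step 27: S(S(S(S(S(S(add(add(Z, mul(Z, add(SSZ, SZ))), mul(add(Z, add(Z, Z)), mul(SZ, add(SSZ, SZ))))))))))
  step 28: S(S(S(S(S(S(add(mul(Z, add(SSZ, SZ)), mul(add(Z, add(Z, Z)), mul(SZ, add(SSZ, SZ))))))))))
  step 29: S(S(S(S(S(S(add(Z, mul(add(Z, add(Z, Z)), mul(SZ, add(SSZ, SZ))))))))))
  step 30: S(S(S(S(S(S(mul(add(Z, add(Z, Z)), mul(SZ, add(SSZ, SZ)))))))))
  step 31: S(S(S(S(S(S(mul(add(Z, Z), mul(SZ, add(SSZ, SZ)))))))))
  step 32: S(S(S(S(S(S(mul(Z, mul(SZ, add(SSZ, SZ)))))))))
  step 33: S^6(Z)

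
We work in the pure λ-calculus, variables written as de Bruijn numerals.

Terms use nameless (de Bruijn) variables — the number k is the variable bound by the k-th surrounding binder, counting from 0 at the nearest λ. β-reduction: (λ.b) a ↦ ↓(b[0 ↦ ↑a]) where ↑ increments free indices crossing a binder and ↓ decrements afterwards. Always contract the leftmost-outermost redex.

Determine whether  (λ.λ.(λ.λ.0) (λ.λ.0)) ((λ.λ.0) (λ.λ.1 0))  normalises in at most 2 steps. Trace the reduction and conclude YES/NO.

  start: (λ.λ.(λ.λ.0) (λ.λ.0)) ((λ.λ.0) (λ.λ.1 0))
  step 1: λ.(λ.λ.0) (λ.λ.0)
  step 2: λ.λ.0

Answer: YES — reaches normal form λ.λ.0 in 2 ≤ 2 steps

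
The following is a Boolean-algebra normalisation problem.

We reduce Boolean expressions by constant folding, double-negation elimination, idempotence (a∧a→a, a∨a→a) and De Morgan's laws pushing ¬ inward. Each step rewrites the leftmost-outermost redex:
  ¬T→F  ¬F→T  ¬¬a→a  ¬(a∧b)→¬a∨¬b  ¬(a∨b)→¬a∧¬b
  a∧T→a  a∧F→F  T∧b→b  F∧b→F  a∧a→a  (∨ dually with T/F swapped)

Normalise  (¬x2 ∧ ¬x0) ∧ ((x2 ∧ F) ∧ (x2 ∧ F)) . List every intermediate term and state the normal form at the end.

  start: (¬x2 ∧ ¬x0) ∧ ((x2 ∧ F) ∧ (x2 ∧ F))
  [1] (¬x2 ∧ ¬x0) ∧ (x2 ∧ F)
  [2] (¬x2 ∧ ¬x0) ∧ F
  [3] F

Answer: normal form = F  (in 3 steps)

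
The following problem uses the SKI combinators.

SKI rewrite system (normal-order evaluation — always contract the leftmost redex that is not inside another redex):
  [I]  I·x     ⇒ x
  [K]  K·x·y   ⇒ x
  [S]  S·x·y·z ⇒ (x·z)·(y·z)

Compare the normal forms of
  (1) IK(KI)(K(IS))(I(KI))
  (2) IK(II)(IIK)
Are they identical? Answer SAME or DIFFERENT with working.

Answer: SAME — A ⇓ I, B ⇓ I

Working:
Term A:
  start: IK(KI)(K(IS))(I(KI))
  step 1: K(KI)(K(IS))(I(KI))
  step 2: KI(I(KI))
  step 3: I

Term B:
  start: IK(II)(IIK)
  step 1: K(II)(IIK)
  step 2: II
  step 3: I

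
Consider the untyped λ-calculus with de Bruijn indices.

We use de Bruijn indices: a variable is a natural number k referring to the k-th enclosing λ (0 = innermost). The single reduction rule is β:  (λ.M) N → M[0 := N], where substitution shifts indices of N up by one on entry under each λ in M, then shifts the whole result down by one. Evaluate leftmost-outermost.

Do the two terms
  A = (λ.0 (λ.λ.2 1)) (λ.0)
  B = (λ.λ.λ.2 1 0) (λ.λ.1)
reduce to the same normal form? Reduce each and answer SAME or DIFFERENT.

Answer: SAME — A ⇓ λ.λ.1, B ⇓ λ.λ.1

Reduction:
Term A:
  start: (λ.0 (λ.λ.2 1)) (λ.0)
  →1  (λ.0) (λ.λ.(λ.0) 1)
  →2  λ.λ.(λ.0) 1
  →3  λ.λ.1

Term B:
  start: (λ.λ.λ.2 1 0) (λ.λ.1)
  →1  λ.λ.(λ.λ.1) 1 0
  →2  λ.λ.(λ.2) 0
  →3  λ.λ.1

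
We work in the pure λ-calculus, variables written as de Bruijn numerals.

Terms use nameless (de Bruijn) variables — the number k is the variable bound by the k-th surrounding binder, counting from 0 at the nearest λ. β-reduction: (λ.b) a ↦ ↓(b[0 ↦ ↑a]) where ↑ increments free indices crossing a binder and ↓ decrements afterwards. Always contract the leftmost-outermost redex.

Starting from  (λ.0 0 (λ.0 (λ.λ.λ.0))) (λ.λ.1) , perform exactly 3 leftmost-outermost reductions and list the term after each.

Answer: after 3 steps: λ.λ.1

Working:
  start: (λ.0 0 (λ.0 (λ.λ.λ.0))) (λ.λ.1)
  [1] (λ.λ.1) (λ.λ.1) (λ.0 (λ.λ.λ.0))
  [2] (λ.λ.λ.1) (λ.0 (λ.λ.λ.0))
  [3] λ.λ.1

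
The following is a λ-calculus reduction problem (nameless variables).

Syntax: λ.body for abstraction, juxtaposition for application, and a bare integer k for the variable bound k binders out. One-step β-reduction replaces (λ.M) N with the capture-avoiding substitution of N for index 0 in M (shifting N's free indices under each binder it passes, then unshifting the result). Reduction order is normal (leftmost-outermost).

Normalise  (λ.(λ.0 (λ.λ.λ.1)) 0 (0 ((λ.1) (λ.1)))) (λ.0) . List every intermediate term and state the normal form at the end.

  start: (λ.(λ.0 (λ.λ.λ.1)) 0 (0 ((λ.1) (λ.1)))) (λ.0)
  →1  (λ.0 (λ.λ.λ.1)) (λ.0) ((λ.0) ((λ.λ.0) (λ.λ.0)))
  →2  (λ.0) (λ.λ.λ.1) ((λ.0) ((λ.λ.0) (λ.λ.0)))
  →3  (λ.λ.λ.1) ((λ.0) ((λ.λ.0) (λ.λ.0)))
  →4  λ.λ.1

Answer: normal form = λ.λ.1  (in 4 steps)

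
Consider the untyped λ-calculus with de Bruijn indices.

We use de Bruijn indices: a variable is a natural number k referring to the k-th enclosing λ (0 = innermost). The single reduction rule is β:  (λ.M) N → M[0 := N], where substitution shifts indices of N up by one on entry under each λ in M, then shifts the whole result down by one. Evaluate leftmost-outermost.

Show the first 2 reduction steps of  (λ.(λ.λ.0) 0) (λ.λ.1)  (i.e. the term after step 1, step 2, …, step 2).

Answer: after 2 steps: λ.0

Working:
  start: (λ.(λ.λ.0) 0) (λ.λ.1)
  →1  (λ.λ.0) (λ.λ.1)
  →2  λ.0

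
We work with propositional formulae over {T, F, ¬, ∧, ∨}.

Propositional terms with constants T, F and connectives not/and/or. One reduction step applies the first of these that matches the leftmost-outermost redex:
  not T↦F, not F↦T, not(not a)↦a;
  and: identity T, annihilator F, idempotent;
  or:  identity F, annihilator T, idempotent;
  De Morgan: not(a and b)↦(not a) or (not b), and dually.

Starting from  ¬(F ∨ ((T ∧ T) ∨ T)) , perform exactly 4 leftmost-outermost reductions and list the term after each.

Answer: after 4 steps: ¬(T ∧ T) ∧ ¬T

Derivation:
  start: ¬(F ∨ ((T ∧ T) ∨ T))
  →1  ¬F ∧ ¬((T ∧ T) ∨ T)
  →2  T ∧ ¬((T ∧ T) ∨ T)
  →3  ¬((T ∧ T) ∨ T)
  →4  ¬(T ∧ T) ∧ ¬T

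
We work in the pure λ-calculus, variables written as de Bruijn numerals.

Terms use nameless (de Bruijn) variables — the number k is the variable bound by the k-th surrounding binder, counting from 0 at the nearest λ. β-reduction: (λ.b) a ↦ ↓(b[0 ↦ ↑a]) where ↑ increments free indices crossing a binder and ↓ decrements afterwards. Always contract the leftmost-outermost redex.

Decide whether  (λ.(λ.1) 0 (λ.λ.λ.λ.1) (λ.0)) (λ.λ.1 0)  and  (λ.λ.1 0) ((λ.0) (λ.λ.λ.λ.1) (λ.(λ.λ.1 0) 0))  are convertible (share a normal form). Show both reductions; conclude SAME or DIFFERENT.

Answer: SAME — A ⇓ λ.λ.λ.1, B ⇓ λ.λ.λ.1

Working:
Term A:
  start: (λ.(λ.1) 0 (λ.λ.λ.λ.1) (λ.0)) (λ.λ.1 0)
  [1] (λ.λ.λ.1 0) (λ.λ.1 0) (λ.λ.λ.λ.1) (λ.0)
  [2] (λ.λ.1 0) (λ.λ.λ.λ.1) (λ.0)
  [3] (λ.(λ.λ.λ.λ.1) 0) (λ.0)
  [4] (λ.λ.λ.λ.1) (λ.0)
  [5] λ.λ.λ.1

Term B:
  start: (λ.λ.1 0) ((λ.0) (λ.λ.λ.λ.1) (λ.(λ.λ.1 0) 0))
  [1] λ.(λ.0) (λ.λ.λ.λ.1) (λ.(λ.λ.1 0) 0) 0
  [2] λ.(λ.λ.λ.λ.1) (λ.(λ.λ.1 0) 0) 0
  [3] λ.(λ.λ.λ.1) 0
  [4] λ.λ.λ.1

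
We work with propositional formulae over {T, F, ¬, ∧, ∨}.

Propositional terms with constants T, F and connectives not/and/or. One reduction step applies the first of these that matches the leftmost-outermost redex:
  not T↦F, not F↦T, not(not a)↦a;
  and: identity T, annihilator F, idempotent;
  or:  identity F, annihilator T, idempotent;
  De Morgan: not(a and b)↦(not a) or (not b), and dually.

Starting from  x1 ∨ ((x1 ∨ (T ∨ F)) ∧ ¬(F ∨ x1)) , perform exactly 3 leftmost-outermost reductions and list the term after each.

Answer: after 3 steps: x1 ∨ ¬(F ∨ x1)

Derivation:
  start: x1 ∨ ((x1 ∨ (T ∨ F)) ∧ ¬(F ∨ x1))
  →1  x1 ∨ ((x1 ∨ T) ∧ ¬(F ∨ x1))
  →2  x1 ∨ (T ∧ ¬(F ∨ x1))
  →3  x1 ∨ ¬(F ∨ x1)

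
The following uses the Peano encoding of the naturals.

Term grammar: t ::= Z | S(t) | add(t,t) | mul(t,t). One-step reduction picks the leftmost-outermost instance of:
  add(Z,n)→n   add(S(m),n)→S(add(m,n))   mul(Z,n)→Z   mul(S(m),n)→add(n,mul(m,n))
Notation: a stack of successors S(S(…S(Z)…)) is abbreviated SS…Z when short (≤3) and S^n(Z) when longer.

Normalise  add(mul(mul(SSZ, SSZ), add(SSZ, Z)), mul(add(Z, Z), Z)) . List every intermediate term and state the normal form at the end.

Answer: normal form = S^8(Z)  (in 49 steps)

Derivation:
  start: add(mul(mul(SSZ, SSZ), add(SSZ, Z)), mul(add(Z, Z), Z))
  →1  add(mul(add(SSZ, mul(SZ, SSZ)), add(SSZ, Z)), mul(add(Z, Z), Z))
  →2  add(mul(S(add(SZ, mul(SZ, SSZ))), add(SSZ, Z)), mul(add(Z, Z), Z))
  →3  add(add(add(SSZ, Z), mul(add(SZ, mul(SZ, SSZ)), add(SSZ, Z))), mul(add(Z, Z), Z))
  →4  add(add(S(add(SZ, Z)), mul(add(SZ, mul(SZ, SSZ)), add(SSZ, Z))), mul(add(Z, Z), Z))
  →5  add(S(add(add(SZ, Z), mul(add(SZ, mul(SZ, SSZ)), add(SSZ, Z)))), mul(add(Z, Z), Z))
  →6  S(add(add(add(SZ, Z), mul(add(SZ, mul(SZ, SSZ)), add(SSZ, Z))), mul(add(Z, Z), Z)))
  →7  S(add(add(S(add(Z, Z)), mul(add(SZ, mul(SZ, SSZ)), add(SSZ, Z))), mul(add(Z, Z), Z)))
  →8  S(add(S(add(add(Z, Z), mul(add(SZ, mul(SZ, SSZ)), add(SSZ, Z)))), mul(add(Z, Z), Z)))
  →9  S(S(add(add(add(Z, Z), mul(add(SZ, mul(SZ, SSZ)), add(SSZ, Z))), mul(add(Z, Z), Z))))
  →10  S(S(add(add(Z, mul(add(SZ, mul(SZ, SSZ)), add(SSZ, Z))), mul(add(Z, Z), Z))))
  →11  S(S(add(mul(add(SZ, mul(SZ, SSZ)), add(SSZ, Z)), mul(add(Z, Z), Z))))
  →12  S(S(add(mul(S(add(Z, mul(SZ, SSZ))), add(SSZ, Z)), mul(add(Z, Z), Z))))
  →13  S(S(add(add(add(SSZ, Z), mul(add(Z, mul(SZ, SSZ)), add(SSZ, Z))), mul(add(Z, Z), Z))))
  →14  S(S(add(add(S(add(SZ, Z)), mul(add(Z, mul(SZ, SSZ)), add(SSZ, Z))), mul(add(Z, Z), Z))))
  →15  S(S(add(S(add(add(SZ, Z), mul(add(Z, mul(SZ, SSZ)), add(SSZ, Z)))), mul(add(Z, Z), Z))))
  →16  S(S(S(add(add(add(SZ, Z), mul(add(Z, mul(SZ, SSZ)), add(SSZ, Z))), mul(add(Z, Z), Z)))))
  →17  S(S(S(add(add(S(add(Z, Z)), mul(add(Z, mul(SZ, SSZ)), add(SSZ, Z))), mul(add(Z, Z), Z)))))
  →18  S(S(S(add(S(add(add(Z, Z), mul(add(Z, mul(SZ, SSZ)), add(SSZ, Z)))), mul(add(Z, Z), Z)))))
  →19  S(S(S(S(add(add(add(Z, Z), mul(add(Z, mul(SZ, SSZ)), add(SSZ, Z))), mul(add(Z, Z), Z))))))
  →20  S(S(S(S(add(add(Z, mul(add(Z, mul(SZ, SSZ)), add(SSZ, Z))), mul(add(Z, Z), Z))))))
  →21  S(S(S(S(add(mul(add(Z, mul(SZ, SSZ)), add(SSZ, Z)), mul(add(Z, Z), Z))))))
  →22  S(S(S(S(add(mul(mul(SZ, SSZ), add(SSZ, Z)), mul(add(Z, Z), Z))))))
  →23  S(S(S(S(add(mul(add(SSZ, mul(Z, SSZ)), add(SSZ, Z)), mul(add(Z, Z), Z))))))
  →24  S(S(S(S(add(mul(S(add(SZ, mul(Z, SSZ))), add(SSZ, Z)), mul(add(Z, Z), Z))))))
  →25  S(S(S(S(add(add(add(SSZ, Z), mul(add(SZ, mul(Z, SSZ)), add(SSZ, Z))), mul(add(Z, Z), Z))))))
  →26  S(S(S(S(add(add(S(add(SZ, Z)), mul(add(SZ, mul(Z, SSZ)), add(SSZ, Z))), mul(add(Z, Z), Z))))))
  →27  S(S(S(S(add(S(add(add(SZ, Z), mul(add(SZ, mul(Z, SSZ)), add(SSZ, Z)))), mul(add(Z, Z), Z))))))
  →28  S(S(S(S(S(add(add(add(SZ, Z), mul(add(SZ, mul(Z, SSZ)), add(SSZ, Z))), mul(add(Z, Z), Z)))))))
  →29  S(S(S(S(S(add(add(S(add(Z, Z)), mul(add(SZ, mul(Z, SSZ)), add(SSZ, Z))), mul(add(Z, Z), Z)))))))
  →30  S(S(S(S(S(add(S(add(add(Z, Z), mul(add(SZ, mul(Z, SSZ)), add(SSZ, Z)))), mul(add(Z, Z), Z)))))))
  →31  S(S(S(S(S(S(add(add(add(Z, Z), mul(add(SZ, mul(Z, SSZ)), add(SSZ, Z))), mul(add(Z, Z), Z))))))))
  →32  S(S(S(S(S(S(add(add(Z, mul(add(SZ, mul(Z, SSZ)), add(SSZ, Z))), mul(add(Z, Z), Z))))))))
  →33  S(S(S(S(S(S(add(mul(add(SZ, mul(Z, SSZ)), add(SSZ, Z)), mul(add(Z, Z), Z))))))))
  →34  S(S(S(S(S(S(add(mul(S(add(Z, mul(Z, SSZ))), add(SSZ, Z)), mul(add(Z, Z), Z))))))))
  →35  S(S(S(S(S(S(add(add(add(SSZ, Z), mul(add(Z, mul(Z, SSZ)), add(SSZ, Z))), mul(add(Z, Z), Z))))))))
  →36  S(S(S(S(S(S(add(add(S(add(SZ, Z)), mul(add(Z, mul(Z, SSZ)), add(SSZ, Z))), mul(add(Z, Z), Z))))))))
  →37  S(S(S(S(S(S(add(S(add(add(SZ, Z), mul(add(Z, mul(Z, SSZ)), add(SSZ, Z)))), mul(add(Z, Z), Z))))))))
  →38  S(S(S(S(S(S(S(add(add(add(SZ, Z), mul(add(Z, mul(Z, SSZ)), add(SSZ, Z))), mul(add(Z, Z), Z)))))))))
  →39  S(S(S(S(S(S(S(add(add(S(add(Z, Z)), mul(add(Z, mul(Z, SSZ)), add(SSZ, Z))), mul(add(Z, Z), Z)))))))))
  →40  S(S(S(S(S(S(S(add(S(add(add(Z, Z), mul(add(Z, mul(Z, SSZ)), add(SSZ, Z)))), mul(add(Z, Z), Z)))))))))
  →41  S(S(S(S(S(S(S(S(add(add(add(Z, Z), mul(add(Z, mul(Z, SSZ)), add(SSZ, Z))), mul(add(Z, Z), Z))))))))))
  →42  S(S(S(S(S(S(S(S(add(add(Z, mul(add(Z, mul(Z, SSZ)), add(SSZ, Z))), mul(add(Z, Z), Z))))))))))
  →43  S(S(S(S(S(S(S(S(add(mul(add(Z, mul(Z, SSZ)), add(SSZ, Z)), mul(add(Z, Z), Z))))))))))
  →44  S(S(S(S(S(S(S(S(add(mul(mul(Z, SSZ), add(SSZ, Z)), mul(add(Z, Z), Z))))))))))
  →45  S(S(S(S(S(S(S(S(add(mul(Z, add(SSZ, Z)), mul(add(Z, Z), Z))))))))))
  →46  S(S(S(S(S(S(S(S(add(Z, mul(add(Z, Z), Z))))))))))
  →47  S(S(S(S(S(S(S(S(mul(add(Z, Z), Z)))))))))
  →48  S(S(S(S(S(S(S(S(mul(Z, Z)))))))))
  →49  S^8(Z)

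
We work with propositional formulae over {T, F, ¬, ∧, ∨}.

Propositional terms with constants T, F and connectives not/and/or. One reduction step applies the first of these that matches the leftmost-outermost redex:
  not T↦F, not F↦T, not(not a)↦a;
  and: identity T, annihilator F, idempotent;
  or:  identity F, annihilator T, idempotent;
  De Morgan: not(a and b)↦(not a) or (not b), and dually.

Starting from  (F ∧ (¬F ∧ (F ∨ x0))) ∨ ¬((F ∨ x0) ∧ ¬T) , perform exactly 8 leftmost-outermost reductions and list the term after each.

  start: (F ∧ (¬F ∧ (F ∨ x0))) ∨ ¬((F ∨ x0) ∧ ¬T)
  step 1: F ∨ ¬((F ∨ x0) ∧ ¬T)
  step 2: ¬((F ∨ x0) ∧ ¬T)
  step 3: ¬(F ∨ x0) ∨ ¬¬T
  step 4: (¬F ∧ ¬x0) ∨ ¬¬T
  step 5: (T ∧ ¬x0) ∨ ¬¬T
  step 6: ¬x0 ∨ ¬¬T
  step 7: ¬x0 ∨ T
  step 8: T

Answer: after 8 steps: T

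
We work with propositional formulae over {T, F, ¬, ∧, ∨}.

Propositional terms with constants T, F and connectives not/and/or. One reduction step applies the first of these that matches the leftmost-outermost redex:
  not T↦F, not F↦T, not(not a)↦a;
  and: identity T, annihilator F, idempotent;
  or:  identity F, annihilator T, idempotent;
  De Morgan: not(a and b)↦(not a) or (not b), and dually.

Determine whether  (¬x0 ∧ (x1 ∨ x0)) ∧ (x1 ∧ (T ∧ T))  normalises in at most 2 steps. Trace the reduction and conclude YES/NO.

  start: (¬x0 ∧ (x1 ∨ x0)) ∧ (x1 ∧ (T ∧ T))
  →1  (¬x0 ∧ (x1 ∨ x0)) ∧ (x1 ∧ T)
  →2  (¬x0 ∧ (x1 ∨ x0)) ∧ x1

Answer: YES — reaches normal form (¬x0 ∧ (x1 ∨ x0)) ∧ x1 in 2 ≤ 2 steps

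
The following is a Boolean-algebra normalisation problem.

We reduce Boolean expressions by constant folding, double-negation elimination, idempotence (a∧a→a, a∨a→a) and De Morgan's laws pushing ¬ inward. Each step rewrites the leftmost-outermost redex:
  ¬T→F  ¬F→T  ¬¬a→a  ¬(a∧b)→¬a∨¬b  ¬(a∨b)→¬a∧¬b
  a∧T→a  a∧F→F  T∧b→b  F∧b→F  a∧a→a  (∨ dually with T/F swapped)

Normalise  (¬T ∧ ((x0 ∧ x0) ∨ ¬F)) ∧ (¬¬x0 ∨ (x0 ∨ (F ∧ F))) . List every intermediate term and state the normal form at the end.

  start: (¬T ∧ ((x0 ∧ x0) ∨ ¬F)) ∧ (¬¬x0 ∨ (x0 ∨ (F ∧ F)))
  step 1: (F ∧ ((x0 ∧ x0) ∨ ¬F)) ∧ (¬¬x0 ∨ (x0 ∨ (F ∧ F)))
  step 2: F ∧ (¬¬x0 ∨ (x0 ∨ (F ∧ F)))
  step 3: F

Answer: normal form = F  (in 3 steps)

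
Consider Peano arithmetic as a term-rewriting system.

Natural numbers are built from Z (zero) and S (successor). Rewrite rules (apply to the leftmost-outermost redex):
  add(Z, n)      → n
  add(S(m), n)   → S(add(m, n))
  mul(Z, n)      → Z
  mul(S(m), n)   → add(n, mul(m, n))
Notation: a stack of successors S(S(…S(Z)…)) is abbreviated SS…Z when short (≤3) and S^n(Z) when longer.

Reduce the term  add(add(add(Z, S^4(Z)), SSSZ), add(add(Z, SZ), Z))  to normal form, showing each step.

  start: add(add(add(Z, S^4(Z)), SSSZ), add(add(Z, SZ), Z))
  →1  add(add(S^4(Z), SSSZ), add(add(Z, SZ), Z))
  →2  add(S(add(SSSZ, SSSZ)), add(add(Z, SZ), Z))
  →3  S(add(add(SSSZ, SSSZ), add(add(Z, SZ), Z)))
  →4  S(add(S(add(SSZ, SSSZ)), add(add(Z, SZ), Z)))
  →5  S(S(add(add(SSZ, SSSZ), add(add(Z, SZ), Z))))
  →6  S(S(add(S(add(SZ, SSSZ)), add(add(Z, SZ), Z))))
  →7  S(S(S(add(add(SZ, SSSZ), add(add(Z, SZ), Z)))))
  →8  S(S(S(add(S(add(Z, SSSZ)), add(add(Z, SZ), Z)))))
  →9  S(S(S(S(add(add(Z, SSSZ), add(add(Z, SZ), Z))))))
  →10  S(S(S(S(add(SSSZ, add(add(Z, SZ), Z))))))
  →11  S(S(S(S(S(add(SSZ, add(add(Z, SZ), Z)))))))
  →12  S(S(S(S(S(S(add(SZ, add(add(Z, SZ), Z))))))))
  →13  S(S(S(S(S(S(S(add(Z, add(add(Z, SZ), Z)))))))))
  →14  S(S(S(S(S(S(S(add(add(Z, SZ), Z))))))))
  →15  S(S(S(S(S(S(S(add(SZ, Z))))))))
  →16  S(S(S(S(S(S(S(S(add(Z, Z)))))))))
  →17  S^8(Z)

Answer: normal form = S^8(Z)  (in 17 steps)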